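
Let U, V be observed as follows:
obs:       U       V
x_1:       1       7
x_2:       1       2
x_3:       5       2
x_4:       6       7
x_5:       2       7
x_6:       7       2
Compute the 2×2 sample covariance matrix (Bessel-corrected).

Step 1 — column means:
  mean(U) = (1 + 1 + 5 + 6 + 2 + 7) / 6 = 22/6 = 3.6667
  mean(V) = (7 + 2 + 2 + 7 + 7 + 2) / 6 = 27/6 = 4.5

Step 2 — sample covariance S[i,j] = (1/(n-1)) · Σ_k (x_{k,i} - mean_i) · (x_{k,j} - mean_j), with n-1 = 5.
  S[U,U] = ((-2.6667)·(-2.6667) + (-2.6667)·(-2.6667) + (1.3333)·(1.3333) + (2.3333)·(2.3333) + (-1.6667)·(-1.6667) + (3.3333)·(3.3333)) / 5 = 35.3333/5 = 7.0667
  S[U,V] = ((-2.6667)·(2.5) + (-2.6667)·(-2.5) + (1.3333)·(-2.5) + (2.3333)·(2.5) + (-1.6667)·(2.5) + (3.3333)·(-2.5)) / 5 = -10/5 = -2
  S[V,V] = ((2.5)·(2.5) + (-2.5)·(-2.5) + (-2.5)·(-2.5) + (2.5)·(2.5) + (2.5)·(2.5) + (-2.5)·(-2.5)) / 5 = 37.5/5 = 7.5

S is symmetric (S[j,i] = S[i,j]). Assembling:

S = [[7.0667, -2],
 [-2, 7.5]]


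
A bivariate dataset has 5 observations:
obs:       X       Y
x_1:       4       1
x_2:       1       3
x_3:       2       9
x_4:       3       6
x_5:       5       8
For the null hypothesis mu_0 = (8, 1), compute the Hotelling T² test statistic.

Step 1 — sample mean vector:
  mean(X) = (4 + 1 + 2 + 3 + 5) / 5 = 15/5 = 3
  mean(Y) = (1 + 3 + 9 + 6 + 8) / 5 = 27/5 = 5.4
  x̄ = (3, 5.4),  deviation x̄ - mu_0 = (3, 5.4) - (8, 1) = (-5, 4.4).

Step 2 — sample covariance matrix, S[i,j] = (1/(n-1)) · Σ_k (x_{k,i} - mean_i) · (x_{k,j} - mean_j), divisor n-1 = 4:
  S[X,X] = ((1)·(1) + (-2)·(-2) + (-1)·(-1) + (0)·(0) + (2)·(2)) / 4 = 10/4 = 2.5
  S[X,Y] = ((1)·(-4.4) + (-2)·(-2.4) + (-1)·(3.6) + (0)·(0.6) + (2)·(2.6)) / 4 = 2/4 = 0.5
  S[Y,Y] = ((-4.4)·(-4.4) + (-2.4)·(-2.4) + (3.6)·(3.6) + (0.6)·(0.6) + (2.6)·(2.6)) / 4 = 45.2/4 = 11.3
  S = [[2.5, 0.5],
 [0.5, 11.3]].

Step 3 — invert S. det(S) = 2.5·11.3 - (0.5)² = 28.
  S^{-1} = (1/det) · [[d, -b], [-b, a]] = [[0.4036, -0.0179],
 [-0.0179, 0.0893]].

Step 4 — quadratic form (x̄ - mu_0)^T · S^{-1} · (x̄ - mu_0):
  S^{-1} · (x̄ - mu_0) = (-2.0964, 0.4821),
  (x̄ - mu_0)^T · [...] = (-5)·(-2.0964) + (4.4)·(0.4821) = 12.6036.

Step 5 — scale by n: T² = 5 · 12.6036 = 63.0179.

T² ≈ 63.0179


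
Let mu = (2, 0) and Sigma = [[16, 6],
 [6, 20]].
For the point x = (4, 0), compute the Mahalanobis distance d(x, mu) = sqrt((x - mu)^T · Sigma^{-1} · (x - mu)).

Step 1 — centre the observation: (x - mu) = (2, 0).

Step 2 — invert Sigma. det(Sigma) = 16·20 - (6)² = 284.
  Sigma^{-1} = (1/det) · [[d, -b], [-b, a]] = [[0.0704, -0.0211],
 [-0.0211, 0.0563]].

Step 3 — form the quadratic (x - mu)^T · Sigma^{-1} · (x - mu):
  Sigma^{-1} · (x - mu) = (0.1408, -0.0423).
  (x - mu)^T · [Sigma^{-1} · (x - mu)] = (2)·(0.1408) + (0)·(-0.0423) = 0.2817.

Step 4 — take square root: d = √(0.2817) ≈ 0.5307.

d(x, mu) = √(0.2817) ≈ 0.5307


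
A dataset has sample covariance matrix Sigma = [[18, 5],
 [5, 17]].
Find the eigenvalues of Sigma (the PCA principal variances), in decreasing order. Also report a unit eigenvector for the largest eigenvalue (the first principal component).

Step 1 — characteristic polynomial of 2×2 Sigma:
  det(Sigma - λI) = λ² - trace · λ + det = 0.
  trace = 18 + 17 = 35, det = 18·17 - (5)² = 281.
Step 2 — discriminant:
  Δ = trace² - 4·det = 1225 - 1124 = 101.
Step 3 — eigenvalues:
  λ = (trace ± √Δ)/2 = (35 ± 10.0499)/2,
  λ_1 = 22.5249,  λ_2 = 12.4751.

Step 4 — unit eigenvector for λ_1: solve (Sigma - λ_1 I)v = 0. First row:
  (18 - 22.5249)·v_x + (5)·v_y = 0, i.e. (-4.5249)·v_x + (5)·v_y = 0,
  so v ∝ (b, λ_1 - a) = (5, 4.5249) = u.
  ||u|| = √((5)² + (4.5249)²) = √(45.4751) ≈ 6.7435,
  v_1 = u/||u|| ≈ (0.7415, 0.671) (||v_1|| = 1).

λ_1 = 22.5249,  λ_2 = 12.4751;  v_1 ≈ (0.7415, 0.671)


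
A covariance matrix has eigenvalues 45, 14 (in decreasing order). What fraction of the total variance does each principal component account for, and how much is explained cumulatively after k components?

Step 1 — total variance = trace(Sigma) = Σ λ_i = 45 + 14 = 59.

Step 2 — fraction explained by component i = λ_i / Σ λ:
  PC1: 45/59 = 0.7627
  PC2: 14/59 = 0.2373

Step 3 — cumulative fraction after k components = (λ_1 + ... + λ_k) / Σ λ:
  k = 1: 45/59 = 0.7627
  k = 2: (45 + 14)/59 = 59/59 = 1

Summary (fraction, with percent):

explained: PC1 0.7627 (76.27%), PC2 0.2373 (23.73%);  cumulative: 0.7627, 1


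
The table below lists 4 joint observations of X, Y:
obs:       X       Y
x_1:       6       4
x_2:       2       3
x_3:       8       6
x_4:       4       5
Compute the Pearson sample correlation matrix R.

Step 1 — column means:
  mean(X) = (6 + 2 + 8 + 4) / 4 = 20/4 = 5
  mean(Y) = (4 + 3 + 6 + 5) / 4 = 18/4 = 4.5

Step 2 — sample variances and covariances s[i,j] = (1/(n-1)) · Σ_k (x_{k,i} - mean_i) · (x_{k,j} - mean_j), with n-1 = 3:
  s[X,X] = ((1)·(1) + (-3)·(-3) + (3)·(3) + (-1)·(-1)) / 3 = 20/3 = 6.6667
  s[X,Y] = ((1)·(-0.5) + (-3)·(-1.5) + (3)·(1.5) + (-1)·(0.5)) / 3 = 8/3 = 2.6667
  s[Y,Y] = ((-0.5)·(-0.5) + (-1.5)·(-1.5) + (1.5)·(1.5) + (0.5)·(0.5)) / 3 = 5/3 = 1.6667
  Sample standard deviations s_i = √(s[i,i]):
  s(X) = √(6.6667) = 2.582
  s(Y) = √(1.6667) = 1.291

Step 3 — r_{ij} = s_{ij} / (s_i · s_j):
  r[X,X] = 1 (diagonal).
  r[X,Y] = 2.6667 / (2.582 · 1.291) = 2.6667 / 3.3333 = 0.8
  r[Y,Y] = 1 (diagonal).

R is symmetric with unit diagonal. Assembling:

R = [[1, 0.8],
 [0.8, 1]]


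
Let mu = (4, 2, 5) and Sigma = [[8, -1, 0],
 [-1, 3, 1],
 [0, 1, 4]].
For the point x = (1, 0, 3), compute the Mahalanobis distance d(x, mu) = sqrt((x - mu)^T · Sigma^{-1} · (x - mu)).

Step 1 — centre the observation: (x - mu) = (-3, -2, -2).

Step 2 — invert Sigma (cofactor / det for 3×3, or solve directly):
  Sigma^{-1} = [[0.131, 0.0476, -0.0119],
 [0.0476, 0.381, -0.0952],
 [-0.0119, -0.0952, 0.2738]].

Step 3 — form the quadratic (x - mu)^T · Sigma^{-1} · (x - mu):
  Sigma^{-1} · (x - mu) = (-0.4643, -0.7143, -0.3214).
  (x - mu)^T · [Sigma^{-1} · (x - mu)] = (-3)·(-0.4643) + (-2)·(-0.7143) + (-2)·(-0.3214) = 3.4643.

Step 4 — take square root: d = √(3.4643) ≈ 1.8613.

d(x, mu) = √(3.4643) ≈ 1.8613


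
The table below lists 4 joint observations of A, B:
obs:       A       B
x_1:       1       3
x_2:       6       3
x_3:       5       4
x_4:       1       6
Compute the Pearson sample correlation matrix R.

Step 1 — column means:
  mean(A) = (1 + 6 + 5 + 1) / 4 = 13/4 = 3.25
  mean(B) = (3 + 3 + 4 + 6) / 4 = 16/4 = 4

Step 2 — sample variances and covariances s[i,j] = (1/(n-1)) · Σ_k (x_{k,i} - mean_i) · (x_{k,j} - mean_j), with n-1 = 3:
  s[A,A] = ((-2.25)·(-2.25) + (2.75)·(2.75) + (1.75)·(1.75) + (-2.25)·(-2.25)) / 3 = 20.75/3 = 6.9167
  s[A,B] = ((-2.25)·(-1) + (2.75)·(-1) + (1.75)·(0) + (-2.25)·(2)) / 3 = -5/3 = -1.6667
  s[B,B] = ((-1)·(-1) + (-1)·(-1) + (0)·(0) + (2)·(2)) / 3 = 6/3 = 2
  Sample standard deviations s_i = √(s[i,i]):
  s(A) = √(6.9167) = 2.63
  s(B) = √(2) = 1.4142

Step 3 — r_{ij} = s_{ij} / (s_i · s_j):
  r[A,A] = 1 (diagonal).
  r[A,B] = -1.6667 / (2.63 · 1.4142) = -1.6667 / 3.7193 = -0.4481
  r[B,B] = 1 (diagonal).

R is symmetric with unit diagonal. Assembling:

R = [[1, -0.4481],
 [-0.4481, 1]]


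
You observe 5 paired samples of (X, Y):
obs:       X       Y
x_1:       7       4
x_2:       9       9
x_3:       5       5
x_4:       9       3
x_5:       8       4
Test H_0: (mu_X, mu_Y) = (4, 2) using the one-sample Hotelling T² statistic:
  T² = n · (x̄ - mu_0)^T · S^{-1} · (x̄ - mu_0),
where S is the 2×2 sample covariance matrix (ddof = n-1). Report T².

Step 1 — sample mean vector:
  mean(X) = (7 + 9 + 5 + 9 + 8) / 5 = 38/5 = 7.6
  mean(Y) = (4 + 9 + 5 + 3 + 4) / 5 = 25/5 = 5
  x̄ = (7.6, 5),  deviation x̄ - mu_0 = (7.6, 5) - (4, 2) = (3.6, 3).

Step 2 — sample covariance matrix, S[i,j] = (1/(n-1)) · Σ_k (x_{k,i} - mean_i) · (x_{k,j} - mean_j), divisor n-1 = 4:
  S[X,X] = ((-0.6)·(-0.6) + (1.4)·(1.4) + (-2.6)·(-2.6) + (1.4)·(1.4) + (0.4)·(0.4)) / 4 = 11.2/4 = 2.8
  S[X,Y] = ((-0.6)·(-1) + (1.4)·(4) + (-2.6)·(0) + (1.4)·(-2) + (0.4)·(-1)) / 4 = 3/4 = 0.75
  S[Y,Y] = ((-1)·(-1) + (4)·(4) + (0)·(0) + (-2)·(-2) + (-1)·(-1)) / 4 = 22/4 = 5.5
  S = [[2.8, 0.75],
 [0.75, 5.5]].

Step 3 — invert S. det(S) = 2.8·5.5 - (0.75)² = 14.8375.
  S^{-1} = (1/det) · [[d, -b], [-b, a]] = [[0.3707, -0.0505],
 [-0.0505, 0.1887]].

Step 4 — quadratic form (x̄ - mu_0)^T · S^{-1} · (x̄ - mu_0):
  S^{-1} · (x̄ - mu_0) = (1.1828, 0.3842),
  (x̄ - mu_0)^T · [...] = (3.6)·(1.1828) + (3)·(0.3842) = 5.4106.

Step 5 — scale by n: T² = 5 · 5.4106 = 27.0531.

T² ≈ 27.0531


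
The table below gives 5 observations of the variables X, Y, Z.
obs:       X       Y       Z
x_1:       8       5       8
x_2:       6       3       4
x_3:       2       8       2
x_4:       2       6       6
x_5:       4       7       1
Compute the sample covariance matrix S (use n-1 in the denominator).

Step 1 — column means:
  mean(X) = (8 + 6 + 2 + 2 + 4) / 5 = 22/5 = 4.4
  mean(Y) = (5 + 3 + 8 + 6 + 7) / 5 = 29/5 = 5.8
  mean(Z) = (8 + 4 + 2 + 6 + 1) / 5 = 21/5 = 4.2

Step 2 — sample covariance S[i,j] = (1/(n-1)) · Σ_k (x_{k,i} - mean_i) · (x_{k,j} - mean_j), with n-1 = 4.
  S[X,X] = ((3.6)·(3.6) + (1.6)·(1.6) + (-2.4)·(-2.4) + (-2.4)·(-2.4) + (-0.4)·(-0.4)) / 4 = 27.2/4 = 6.8
  S[X,Y] = ((3.6)·(-0.8) + (1.6)·(-2.8) + (-2.4)·(2.2) + (-2.4)·(0.2) + (-0.4)·(1.2)) / 4 = -13.6/4 = -3.4
  S[X,Z] = ((3.6)·(3.8) + (1.6)·(-0.2) + (-2.4)·(-2.2) + (-2.4)·(1.8) + (-0.4)·(-3.2)) / 4 = 15.6/4 = 3.9
  S[Y,Y] = ((-0.8)·(-0.8) + (-2.8)·(-2.8) + (2.2)·(2.2) + (0.2)·(0.2) + (1.2)·(1.2)) / 4 = 14.8/4 = 3.7
  S[Y,Z] = ((-0.8)·(3.8) + (-2.8)·(-0.2) + (2.2)·(-2.2) + (0.2)·(1.8) + (1.2)·(-3.2)) / 4 = -10.8/4 = -2.7
  S[Z,Z] = ((3.8)·(3.8) + (-0.2)·(-0.2) + (-2.2)·(-2.2) + (1.8)·(1.8) + (-3.2)·(-3.2)) / 4 = 32.8/4 = 8.2

S is symmetric (S[j,i] = S[i,j]). Assembling:

S = [[6.8, -3.4, 3.9],
 [-3.4, 3.7, -2.7],
 [3.9, -2.7, 8.2]]


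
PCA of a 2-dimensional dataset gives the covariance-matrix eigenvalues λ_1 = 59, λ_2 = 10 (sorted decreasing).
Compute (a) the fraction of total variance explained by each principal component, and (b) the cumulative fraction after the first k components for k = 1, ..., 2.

Step 1 — total variance = trace(Sigma) = Σ λ_i = 59 + 10 = 69.

Step 2 — fraction explained by component i = λ_i / Σ λ:
  PC1: 59/69 = 0.8551
  PC2: 10/69 = 0.1449

Step 3 — cumulative fraction after k components = (λ_1 + ... + λ_k) / Σ λ:
  k = 1: 59/69 = 0.8551
  k = 2: (59 + 10)/69 = 69/69 = 1

Summary (fraction, with percent):

explained: PC1 0.8551 (85.51%), PC2 0.1449 (14.49%);  cumulative: 0.8551, 1


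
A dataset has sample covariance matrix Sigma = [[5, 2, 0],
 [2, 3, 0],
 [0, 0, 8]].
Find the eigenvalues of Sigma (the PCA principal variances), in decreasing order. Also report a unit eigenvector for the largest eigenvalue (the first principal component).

Step 1 — characteristic polynomial p(λ) = det(λI - Sigma) = λ³ - tr·λ² + c_1·λ - det, where tr = trace, c_1 = sum of the principal 2×2 minors, det = det(Sigma):
  tr = 5 + 3 + 8 = 16,
  c_1 = (5·3 - (2)²) + (5·8 - (0)²) + (3·8 - (0)²) = 11 + 40 + 24 = 75,
  det = 5·(3·8 - (0)²) - (2)·((2)·8 - (0)·(0)) + (0)·((2)·(0) - 3·(0)) = 5·(24) - (2)·(16) + (0)·(0) = 88.
  So p(λ) = λ³ - 16λ² + 75λ - 88.
Step 2 — look for an integer root (rational root theorem: any rational root is an integer divisor of 88). Testing λ = 8:
  p(8) = 512 - 1024 + 600 - 88 = 0  ✓
  Dividing out (λ - 8): p(λ) = (λ - 8)(λ² - 8λ + 11).
Step 3 — remaining eigenvalues from the quadratic λ² - 8λ + 11 = 0:
  Δ = 8² - 4·11 = 64 - 44 = 20,  λ = (8 ± √20)/2 = (8 ± 4.4721)/2 ≈ 6.2361 or 1.7639.
  Sorted: λ_1 = 8,  λ_2 = 6.2361,  λ_3 = 1.7639  (check: sum = 16 = tr ✓).

Step 4 — unit eigenvector for λ_1 = 8: v spans the null space of (Sigma - λ_1 I), whose rows are
  r_1 = (-3, 2, 0),  r_2 = (2, -5, 0),  r_3 = (0, 0, 0).
  v is orthogonal to every row, so take v ∝ r_1 × r_2 = ((2)·(0) - (0)·(-5), (0)·(2) - (-3)·(0), (-3)·(-5) - (2)·(2)) = (0, 0, 11).
  Rescale (divide by 11): u = (0, 0, 1).
  ||u|| = √((0)² + (0)² + (1)²) = √(1) = 1,  v_1 = u/||u|| ≈ (0, 0, 1) (||v_1|| = 1).

λ_1 = 8,  λ_2 = 6.2361,  λ_3 = 1.7639;  v_1 ≈ (0, 0, 1)


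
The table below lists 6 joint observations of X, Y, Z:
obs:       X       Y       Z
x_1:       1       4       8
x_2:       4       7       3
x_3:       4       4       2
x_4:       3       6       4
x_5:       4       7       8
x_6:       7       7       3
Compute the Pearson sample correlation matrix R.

Step 1 — column means:
  mean(X) = (1 + 4 + 4 + 3 + 4 + 7) / 6 = 23/6 = 3.8333
  mean(Y) = (4 + 7 + 4 + 6 + 7 + 7) / 6 = 35/6 = 5.8333
  mean(Z) = (8 + 3 + 2 + 4 + 8 + 3) / 6 = 28/6 = 4.6667

Step 2 — sample variances and covariances s[i,j] = (1/(n-1)) · Σ_k (x_{k,i} - mean_i) · (x_{k,j} - mean_j), with n-1 = 5:
  s[X,X] = ((-2.8333)·(-2.8333) + (0.1667)·(0.1667) + (0.1667)·(0.1667) + (-0.8333)·(-0.8333) + (0.1667)·(0.1667) + (3.1667)·(3.1667)) / 5 = 18.8333/5 = 3.7667
  s[X,Y] = ((-2.8333)·(-1.8333) + (0.1667)·(1.1667) + (0.1667)·(-1.8333) + (-0.8333)·(0.1667) + (0.1667)·(1.1667) + (3.1667)·(1.1667)) / 5 = 8.8333/5 = 1.7667
  s[X,Z] = ((-2.8333)·(3.3333) + (0.1667)·(-1.6667) + (0.1667)·(-2.6667) + (-0.8333)·(-0.6667) + (0.1667)·(3.3333) + (3.1667)·(-1.6667)) / 5 = -14.3333/5 = -2.8667
  s[Y,Y] = ((-1.8333)·(-1.8333) + (1.1667)·(1.1667) + (-1.8333)·(-1.8333) + (0.1667)·(0.1667) + (1.1667)·(1.1667) + (1.1667)·(1.1667)) / 5 = 10.8333/5 = 2.1667
  s[Y,Z] = ((-1.8333)·(3.3333) + (1.1667)·(-1.6667) + (-1.8333)·(-2.6667) + (0.1667)·(-0.6667) + (1.1667)·(3.3333) + (1.1667)·(-1.6667)) / 5 = -1.3333/5 = -0.2667
  s[Z,Z] = ((3.3333)·(3.3333) + (-1.6667)·(-1.6667) + (-2.6667)·(-2.6667) + (-0.6667)·(-0.6667) + (3.3333)·(3.3333) + (-1.6667)·(-1.6667)) / 5 = 35.3333/5 = 7.0667
  Sample standard deviations s_i = √(s[i,i]):
  s(X) = √(3.7667) = 1.9408
  s(Y) = √(2.1667) = 1.472
  s(Z) = √(7.0667) = 2.6583

Step 3 — r_{ij} = s_{ij} / (s_i · s_j):
  r[X,X] = 1 (diagonal).
  r[X,Y] = 1.7667 / (1.9408 · 1.472) = 1.7667 / 2.8568 = 0.6184
  r[X,Z] = -2.8667 / (1.9408 · 2.6583) = -2.8667 / 5.1592 = -0.5556
  r[Y,Y] = 1 (diagonal).
  r[Y,Z] = -0.2667 / (1.472 · 2.6583) = -0.2667 / 3.9129 = -0.0681
  r[Z,Z] = 1 (diagonal).

R is symmetric with unit diagonal. Assembling:

R = [[1, 0.6184, -0.5556],
 [0.6184, 1, -0.0681],
 [-0.5556, -0.0681, 1]]


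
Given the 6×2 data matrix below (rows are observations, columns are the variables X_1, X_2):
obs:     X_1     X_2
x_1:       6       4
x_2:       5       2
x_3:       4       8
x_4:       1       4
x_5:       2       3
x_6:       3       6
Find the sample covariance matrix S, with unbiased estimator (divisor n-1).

Step 1 — column means:
  mean(X_1) = (6 + 5 + 4 + 1 + 2 + 3) / 6 = 21/6 = 3.5
  mean(X_2) = (4 + 2 + 8 + 4 + 3 + 6) / 6 = 27/6 = 4.5

Step 2 — sample covariance S[i,j] = (1/(n-1)) · Σ_k (x_{k,i} - mean_i) · (x_{k,j} - mean_j), with n-1 = 5.
  S[X_1,X_1] = ((2.5)·(2.5) + (1.5)·(1.5) + (0.5)·(0.5) + (-2.5)·(-2.5) + (-1.5)·(-1.5) + (-0.5)·(-0.5)) / 5 = 17.5/5 = 3.5
  S[X_1,X_2] = ((2.5)·(-0.5) + (1.5)·(-2.5) + (0.5)·(3.5) + (-2.5)·(-0.5) + (-1.5)·(-1.5) + (-0.5)·(1.5)) / 5 = -0.5/5 = -0.1
  S[X_2,X_2] = ((-0.5)·(-0.5) + (-2.5)·(-2.5) + (3.5)·(3.5) + (-0.5)·(-0.5) + (-1.5)·(-1.5) + (1.5)·(1.5)) / 5 = 23.5/5 = 4.7

S is symmetric (S[j,i] = S[i,j]). Assembling:

S = [[3.5, -0.1],
 [-0.1, 4.7]]


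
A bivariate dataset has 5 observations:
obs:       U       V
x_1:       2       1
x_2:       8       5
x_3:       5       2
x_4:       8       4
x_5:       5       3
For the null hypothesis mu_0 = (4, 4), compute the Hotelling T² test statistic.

Step 1 — sample mean vector:
  mean(U) = (2 + 8 + 5 + 8 + 5) / 5 = 28/5 = 5.6
  mean(V) = (1 + 5 + 2 + 4 + 3) / 5 = 15/5 = 3
  x̄ = (5.6, 3),  deviation x̄ - mu_0 = (5.6, 3) - (4, 4) = (1.6, -1).

Step 2 — sample covariance matrix, S[i,j] = (1/(n-1)) · Σ_k (x_{k,i} - mean_i) · (x_{k,j} - mean_j), divisor n-1 = 4:
  S[U,U] = ((-3.6)·(-3.6) + (2.4)·(2.4) + (-0.6)·(-0.6) + (2.4)·(2.4) + (-0.6)·(-0.6)) / 4 = 25.2/4 = 6.3
  S[U,V] = ((-3.6)·(-2) + (2.4)·(2) + (-0.6)·(-1) + (2.4)·(1) + (-0.6)·(0)) / 4 = 15/4 = 3.75
  S[V,V] = ((-2)·(-2) + (2)·(2) + (-1)·(-1) + (1)·(1) + (0)·(0)) / 4 = 10/4 = 2.5
  S = [[6.3, 3.75],
 [3.75, 2.5]].

Step 3 — invert S. det(S) = 6.3·2.5 - (3.75)² = 1.6875.
  S^{-1} = (1/det) · [[d, -b], [-b, a]] = [[1.4815, -2.2222],
 [-2.2222, 3.7333]].

Step 4 — quadratic form (x̄ - mu_0)^T · S^{-1} · (x̄ - mu_0):
  S^{-1} · (x̄ - mu_0) = (4.5926, -7.2889),
  (x̄ - mu_0)^T · [...] = (1.6)·(4.5926) + (-1)·(-7.2889) = 14.637.

Step 5 — scale by n: T² = 5 · 14.637 = 73.1852.

T² ≈ 73.1852


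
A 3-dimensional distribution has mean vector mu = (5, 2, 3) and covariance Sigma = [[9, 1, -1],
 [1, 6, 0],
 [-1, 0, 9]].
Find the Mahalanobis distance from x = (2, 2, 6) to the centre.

Step 1 — centre the observation: (x - mu) = (-3, 0, 3).

Step 2 — invert Sigma (cofactor / det for 3×3, or solve directly):
  Sigma^{-1} = [[0.1146, -0.0191, 0.0127],
 [-0.0191, 0.1699, -0.0021],
 [0.0127, -0.0021, 0.1125]].

Step 3 — form the quadratic (x - mu)^T · Sigma^{-1} · (x - mu):
  Sigma^{-1} · (x - mu) = (-0.3057, 0.051, 0.2994).
  (x - mu)^T · [Sigma^{-1} · (x - mu)] = (-3)·(-0.3057) + (0)·(0.051) + (3)·(0.2994) = 1.8153.

Step 4 — take square root: d = √(1.8153) ≈ 1.3473.

d(x, mu) = √(1.8153) ≈ 1.3473


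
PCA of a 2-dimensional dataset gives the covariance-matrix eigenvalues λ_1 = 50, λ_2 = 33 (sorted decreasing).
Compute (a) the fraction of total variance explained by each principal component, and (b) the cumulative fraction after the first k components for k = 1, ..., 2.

Step 1 — total variance = trace(Sigma) = Σ λ_i = 50 + 33 = 83.

Step 2 — fraction explained by component i = λ_i / Σ λ:
  PC1: 50/83 = 0.6024
  PC2: 33/83 = 0.3976

Step 3 — cumulative fraction after k components = (λ_1 + ... + λ_k) / Σ λ:
  k = 1: 50/83 = 0.6024
  k = 2: (50 + 33)/83 = 83/83 = 1

Summary (fraction, with percent):

explained: PC1 0.6024 (60.24%), PC2 0.3976 (39.76%);  cumulative: 0.6024, 1


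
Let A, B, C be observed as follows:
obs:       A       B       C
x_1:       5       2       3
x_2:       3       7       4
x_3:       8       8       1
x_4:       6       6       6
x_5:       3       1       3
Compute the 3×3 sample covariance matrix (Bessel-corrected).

Step 1 — column means:
  mean(A) = (5 + 3 + 8 + 6 + 3) / 5 = 25/5 = 5
  mean(B) = (2 + 7 + 8 + 6 + 1) / 5 = 24/5 = 4.8
  mean(C) = (3 + 4 + 1 + 6 + 3) / 5 = 17/5 = 3.4

Step 2 — sample covariance S[i,j] = (1/(n-1)) · Σ_k (x_{k,i} - mean_i) · (x_{k,j} - mean_j), with n-1 = 4.
  S[A,A] = ((0)·(0) + (-2)·(-2) + (3)·(3) + (1)·(1) + (-2)·(-2)) / 4 = 18/4 = 4.5
  S[A,B] = ((0)·(-2.8) + (-2)·(2.2) + (3)·(3.2) + (1)·(1.2) + (-2)·(-3.8)) / 4 = 14/4 = 3.5
  S[A,C] = ((0)·(-0.4) + (-2)·(0.6) + (3)·(-2.4) + (1)·(2.6) + (-2)·(-0.4)) / 4 = -5/4 = -1.25
  S[B,B] = ((-2.8)·(-2.8) + (2.2)·(2.2) + (3.2)·(3.2) + (1.2)·(1.2) + (-3.8)·(-3.8)) / 4 = 38.8/4 = 9.7
  S[B,C] = ((-2.8)·(-0.4) + (2.2)·(0.6) + (3.2)·(-2.4) + (1.2)·(2.6) + (-3.8)·(-0.4)) / 4 = -0.6/4 = -0.15
  S[C,C] = ((-0.4)·(-0.4) + (0.6)·(0.6) + (-2.4)·(-2.4) + (2.6)·(2.6) + (-0.4)·(-0.4)) / 4 = 13.2/4 = 3.3

S is symmetric (S[j,i] = S[i,j]). Assembling:

S = [[4.5, 3.5, -1.25],
 [3.5, 9.7, -0.15],
 [-1.25, -0.15, 3.3]]


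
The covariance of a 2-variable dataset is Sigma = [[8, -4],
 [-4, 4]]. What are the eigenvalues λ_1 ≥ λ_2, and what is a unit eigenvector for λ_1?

Step 1 — characteristic polynomial of 2×2 Sigma:
  det(Sigma - λI) = λ² - trace · λ + det = 0.
  trace = 8 + 4 = 12, det = 8·4 - (-4)² = 16.
Step 2 — discriminant:
  Δ = trace² - 4·det = 144 - 64 = 80.
Step 3 — eigenvalues:
  λ = (trace ± √Δ)/2 = (12 ± 8.9443)/2,
  λ_1 = 10.4721,  λ_2 = 1.5279.

Step 4 — unit eigenvector for λ_1: solve (Sigma - λ_1 I)v = 0. First row:
  (8 - 10.4721)·v_x + (-4)·v_y = 0, i.e. (-2.4721)·v_x + (-4)·v_y = 0,
  so v ∝ (b, λ_1 - a) = (-4, 2.4721); multiply by -1 so the first entry is positive: u = (4, -2.4721).
  ||u|| = √((4)² + (-2.4721)²) = √(22.1115) ≈ 4.7023,
  v_1 = u/||u|| ≈ (0.8507, -0.5257) (||v_1|| = 1).

λ_1 = 10.4721,  λ_2 = 1.5279;  v_1 ≈ (0.8507, -0.5257)


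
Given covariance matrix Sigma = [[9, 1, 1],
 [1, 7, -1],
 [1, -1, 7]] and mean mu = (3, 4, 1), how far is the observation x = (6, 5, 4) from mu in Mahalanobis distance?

Step 1 — centre the observation: (x - mu) = (3, 1, 3).

Step 2 — invert Sigma (cofactor / det for 3×3, or solve directly):
  Sigma^{-1} = [[0.1154, -0.0192, -0.0192],
 [-0.0192, 0.149, 0.024],
 [-0.0192, 0.024, 0.149]].

Step 3 — form the quadratic (x - mu)^T · Sigma^{-1} · (x - mu):
  Sigma^{-1} · (x - mu) = (0.2692, 0.1635, 0.4135).
  (x - mu)^T · [Sigma^{-1} · (x - mu)] = (3)·(0.2692) + (1)·(0.1635) + (3)·(0.4135) = 2.2115.

Step 4 — take square root: d = √(2.2115) ≈ 1.4871.

d(x, mu) = √(2.2115) ≈ 1.4871


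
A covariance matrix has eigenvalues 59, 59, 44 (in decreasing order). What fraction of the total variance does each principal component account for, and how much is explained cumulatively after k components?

Step 1 — total variance = trace(Sigma) = Σ λ_i = 59 + 59 + 44 = 162.

Step 2 — fraction explained by component i = λ_i / Σ λ:
  PC1: 59/162 = 0.3642
  PC2: 59/162 = 0.3642
  PC3: 44/162 = 0.2716

Step 3 — cumulative fraction after k components = (λ_1 + ... + λ_k) / Σ λ:
  k = 1: 59/162 = 0.3642
  k = 2: (59 + 59)/162 = 118/162 = 0.7284
  k = 3: (59 + 59 + 44)/162 = 162/162 = 1

Summary (fraction, with percent):

explained: PC1 0.3642 (36.42%), PC2 0.3642 (36.42%), PC3 0.2716 (27.16%);  cumulative: 0.3642, 0.7284, 1


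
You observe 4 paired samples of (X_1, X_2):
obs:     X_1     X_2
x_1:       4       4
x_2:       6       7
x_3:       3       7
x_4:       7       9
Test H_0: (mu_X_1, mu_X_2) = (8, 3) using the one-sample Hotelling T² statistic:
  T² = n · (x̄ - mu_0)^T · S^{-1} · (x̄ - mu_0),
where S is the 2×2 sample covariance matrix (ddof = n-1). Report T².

Step 1 — sample mean vector:
  mean(X_1) = (4 + 6 + 3 + 7) / 4 = 20/4 = 5
  mean(X_2) = (4 + 7 + 7 + 9) / 4 = 27/4 = 6.75
  x̄ = (5, 6.75),  deviation x̄ - mu_0 = (5, 6.75) - (8, 3) = (-3, 3.75).

Step 2 — sample covariance matrix, S[i,j] = (1/(n-1)) · Σ_k (x_{k,i} - mean_i) · (x_{k,j} - mean_j), divisor n-1 = 3:
  S[X_1,X_1] = ((-1)·(-1) + (1)·(1) + (-2)·(-2) + (2)·(2)) / 3 = 10/3 = 3.3333
  S[X_1,X_2] = ((-1)·(-2.75) + (1)·(0.25) + (-2)·(0.25) + (2)·(2.25)) / 3 = 7/3 = 2.3333
  S[X_2,X_2] = ((-2.75)·(-2.75) + (0.25)·(0.25) + (0.25)·(0.25) + (2.25)·(2.25)) / 3 = 12.75/3 = 4.25
  S = [[3.3333, 2.3333],
 [2.3333, 4.25]].

Step 3 — invert S. det(S) = 3.3333·4.25 - (2.3333)² = 8.7222.
  S^{-1} = (1/det) · [[d, -b], [-b, a]] = [[0.4873, -0.2675],
 [-0.2675, 0.3822]].

Step 4 — quadratic form (x̄ - mu_0)^T · S^{-1} · (x̄ - mu_0):
  S^{-1} · (x̄ - mu_0) = (-2.465, 2.2357),
  (x̄ - mu_0)^T · [...] = (-3)·(-2.465) + (3.75)·(2.2357) = 15.7787.

Step 5 — scale by n: T² = 4 · 15.7787 = 63.1146.

T² ≈ 63.1146


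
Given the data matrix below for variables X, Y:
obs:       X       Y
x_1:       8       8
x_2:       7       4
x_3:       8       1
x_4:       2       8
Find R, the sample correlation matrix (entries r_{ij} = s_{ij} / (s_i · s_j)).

Step 1 — column means:
  mean(X) = (8 + 7 + 8 + 2) / 4 = 25/4 = 6.25
  mean(Y) = (8 + 4 + 1 + 8) / 4 = 21/4 = 5.25

Step 2 — sample variances and covariances s[i,j] = (1/(n-1)) · Σ_k (x_{k,i} - mean_i) · (x_{k,j} - mean_j), with n-1 = 3:
  s[X,X] = ((1.75)·(1.75) + (0.75)·(0.75) + (1.75)·(1.75) + (-4.25)·(-4.25)) / 3 = 24.75/3 = 8.25
  s[X,Y] = ((1.75)·(2.75) + (0.75)·(-1.25) + (1.75)·(-4.25) + (-4.25)·(2.75)) / 3 = -15.25/3 = -5.0833
  s[Y,Y] = ((2.75)·(2.75) + (-1.25)·(-1.25) + (-4.25)·(-4.25) + (2.75)·(2.75)) / 3 = 34.75/3 = 11.5833
  Sample standard deviations s_i = √(s[i,i]):
  s(X) = √(8.25) = 2.8723
  s(Y) = √(11.5833) = 3.4034

Step 3 — r_{ij} = s_{ij} / (s_i · s_j):
  r[X,X] = 1 (diagonal).
  r[X,Y] = -5.0833 / (2.8723 · 3.4034) = -5.0833 / 9.7756 = -0.52
  r[Y,Y] = 1 (diagonal).

R is symmetric with unit diagonal. Assembling:

R = [[1, -0.52],
 [-0.52, 1]]


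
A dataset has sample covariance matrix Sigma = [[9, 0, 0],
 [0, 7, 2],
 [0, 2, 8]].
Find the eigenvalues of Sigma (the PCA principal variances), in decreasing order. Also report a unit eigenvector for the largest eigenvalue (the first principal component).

Step 1 — characteristic polynomial p(λ) = det(λI - Sigma) = λ³ - tr·λ² + c_1·λ - det, where tr = trace, c_1 = sum of the principal 2×2 minors, det = det(Sigma):
  tr = 9 + 7 + 8 = 24,
  c_1 = (9·7 - (0)²) + (9·8 - (0)²) + (7·8 - (2)²) = 63 + 72 + 52 = 187,
  det = 9·(7·8 - (2)²) - (0)·((0)·8 - (2)·(0)) + (0)·((0)·(2) - 7·(0)) = 9·(52) - (0)·(0) + (0)·(0) = 468.
  So p(λ) = λ³ - 24λ² + 187λ - 468.
Step 2 — look for an integer root (rational root theorem: any rational root is an integer divisor of 468). Testing λ = 9:
  p(9) = 729 - 1944 + 1683 - 468 = 0  ✓
  Dividing out (λ - 9): p(λ) = (λ - 9)(λ² - 15λ + 52).
Step 3 — remaining eigenvalues from the quadratic λ² - 15λ + 52 = 0:
  Δ = 15² - 4·52 = 225 - 208 = 17,  λ = (15 ± √17)/2 = (15 ± 4.1231)/2 ≈ 9.5616 or 5.4384.
  Sorted: λ_1 = 9.5616,  λ_2 = 9,  λ_3 = 5.4384  (check: sum = 24 = tr ✓).

Step 4 — unit eigenvector for λ_1 ≈ 9.5616: v spans the null space of (Sigma - λ_1 I), whose rows are
  r_1 = (-0.5616, 0, 0),  r_2 = (0, -2.5616, 2),  r_3 = (0, 2, -1.5616).
  v is orthogonal to every row, so take v ∝ r_1 × r_2 = ((0)·(2) - (0)·(-2.5616), (0)·(0) - (-0.5616)·(2), (-0.5616)·(-2.5616) - (0)·(0)) ≈ (0, 1.1231, 1.4384).
  Let u = (0, 1.1231, 1.4384).
  ||u|| = √((0)² + (1.1231)² + (1.4384)²) = √(3.3305) ≈ 1.825,  v_1 = u/||u|| ≈ (0, 0.6154, 0.7882) (||v_1|| = 1).

λ_1 = 9.5616,  λ_2 = 9,  λ_3 = 5.4384;  v_1 ≈ (0, 0.6154, 0.7882)


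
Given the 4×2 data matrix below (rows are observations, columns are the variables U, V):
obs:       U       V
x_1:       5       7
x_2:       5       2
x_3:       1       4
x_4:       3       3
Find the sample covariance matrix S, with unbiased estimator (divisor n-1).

Step 1 — column means:
  mean(U) = (5 + 5 + 1 + 3) / 4 = 14/4 = 3.5
  mean(V) = (7 + 2 + 4 + 3) / 4 = 16/4 = 4

Step 2 — sample covariance S[i,j] = (1/(n-1)) · Σ_k (x_{k,i} - mean_i) · (x_{k,j} - mean_j), with n-1 = 3.
  S[U,U] = ((1.5)·(1.5) + (1.5)·(1.5) + (-2.5)·(-2.5) + (-0.5)·(-0.5)) / 3 = 11/3 = 3.6667
  S[U,V] = ((1.5)·(3) + (1.5)·(-2) + (-2.5)·(0) + (-0.5)·(-1)) / 3 = 2/3 = 0.6667
  S[V,V] = ((3)·(3) + (-2)·(-2) + (0)·(0) + (-1)·(-1)) / 3 = 14/3 = 4.6667

S is symmetric (S[j,i] = S[i,j]). Assembling:

S = [[3.6667, 0.6667],
 [0.6667, 4.6667]]


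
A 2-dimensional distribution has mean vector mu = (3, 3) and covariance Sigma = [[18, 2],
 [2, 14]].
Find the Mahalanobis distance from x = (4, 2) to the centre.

Step 1 — centre the observation: (x - mu) = (1, -1).

Step 2 — invert Sigma. det(Sigma) = 18·14 - (2)² = 248.
  Sigma^{-1} = (1/det) · [[d, -b], [-b, a]] = [[0.0565, -0.0081],
 [-0.0081, 0.0726]].

Step 3 — form the quadratic (x - mu)^T · Sigma^{-1} · (x - mu):
  Sigma^{-1} · (x - mu) = (0.0645, -0.0806).
  (x - mu)^T · [Sigma^{-1} · (x - mu)] = (1)·(0.0645) + (-1)·(-0.0806) = 0.1452.

Step 4 — take square root: d = √(0.1452) ≈ 0.381.

d(x, mu) = √(0.1452) ≈ 0.381


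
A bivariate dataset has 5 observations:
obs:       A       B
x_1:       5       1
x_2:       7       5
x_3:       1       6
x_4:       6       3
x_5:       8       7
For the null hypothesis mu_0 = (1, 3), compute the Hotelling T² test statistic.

Step 1 — sample mean vector:
  mean(A) = (5 + 7 + 1 + 6 + 8) / 5 = 27/5 = 5.4
  mean(B) = (1 + 5 + 6 + 3 + 7) / 5 = 22/5 = 4.4
  x̄ = (5.4, 4.4),  deviation x̄ - mu_0 = (5.4, 4.4) - (1, 3) = (4.4, 1.4).

Step 2 — sample covariance matrix, S[i,j] = (1/(n-1)) · Σ_k (x_{k,i} - mean_i) · (x_{k,j} - mean_j), divisor n-1 = 4:
  S[A,A] = ((-0.4)·(-0.4) + (1.6)·(1.6) + (-4.4)·(-4.4) + (0.6)·(0.6) + (2.6)·(2.6)) / 4 = 29.2/4 = 7.3
  S[A,B] = ((-0.4)·(-3.4) + (1.6)·(0.6) + (-4.4)·(1.6) + (0.6)·(-1.4) + (2.6)·(2.6)) / 4 = 1.2/4 = 0.3
  S[B,B] = ((-3.4)·(-3.4) + (0.6)·(0.6) + (1.6)·(1.6) + (-1.4)·(-1.4) + (2.6)·(2.6)) / 4 = 23.2/4 = 5.8
  S = [[7.3, 0.3],
 [0.3, 5.8]].

Step 3 — invert S. det(S) = 7.3·5.8 - (0.3)² = 42.25.
  S^{-1} = (1/det) · [[d, -b], [-b, a]] = [[0.1373, -0.0071],
 [-0.0071, 0.1728]].

Step 4 — quadratic form (x̄ - mu_0)^T · S^{-1} · (x̄ - mu_0):
  S^{-1} · (x̄ - mu_0) = (0.5941, 0.2107),
  (x̄ - mu_0)^T · [...] = (4.4)·(0.5941) + (1.4)·(0.2107) = 2.9089.

Step 5 — scale by n: T² = 5 · 2.9089 = 14.5444.

T² ≈ 14.5444


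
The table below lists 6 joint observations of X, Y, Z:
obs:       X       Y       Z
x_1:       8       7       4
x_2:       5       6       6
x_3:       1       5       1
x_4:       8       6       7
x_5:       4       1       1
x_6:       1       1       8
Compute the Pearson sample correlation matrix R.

Step 1 — column means:
  mean(X) = (8 + 5 + 1 + 8 + 4 + 1) / 6 = 27/6 = 4.5
  mean(Y) = (7 + 6 + 5 + 6 + 1 + 1) / 6 = 26/6 = 4.3333
  mean(Z) = (4 + 6 + 1 + 7 + 1 + 8) / 6 = 27/6 = 4.5

Step 2 — sample variances and covariances s[i,j] = (1/(n-1)) · Σ_k (x_{k,i} - mean_i) · (x_{k,j} - mean_j), with n-1 = 5:
  s[X,X] = ((3.5)·(3.5) + (0.5)·(0.5) + (-3.5)·(-3.5) + (3.5)·(3.5) + (-0.5)·(-0.5) + (-3.5)·(-3.5)) / 5 = 49.5/5 = 9.9
  s[X,Y] = ((3.5)·(2.6667) + (0.5)·(1.6667) + (-3.5)·(0.6667) + (3.5)·(1.6667) + (-0.5)·(-3.3333) + (-3.5)·(-3.3333)) / 5 = 27/5 = 5.4
  s[X,Z] = ((3.5)·(-0.5) + (0.5)·(1.5) + (-3.5)·(-3.5) + (3.5)·(2.5) + (-0.5)·(-3.5) + (-3.5)·(3.5)) / 5 = 9.5/5 = 1.9
  s[Y,Y] = ((2.6667)·(2.6667) + (1.6667)·(1.6667) + (0.6667)·(0.6667) + (1.6667)·(1.6667) + (-3.3333)·(-3.3333) + (-3.3333)·(-3.3333)) / 5 = 35.3333/5 = 7.0667
  s[Y,Z] = ((2.6667)·(-0.5) + (1.6667)·(1.5) + (0.6667)·(-3.5) + (1.6667)·(2.5) + (-3.3333)·(-3.5) + (-3.3333)·(3.5)) / 5 = 3/5 = 0.6
  s[Z,Z] = ((-0.5)·(-0.5) + (1.5)·(1.5) + (-3.5)·(-3.5) + (2.5)·(2.5) + (-3.5)·(-3.5) + (3.5)·(3.5)) / 5 = 45.5/5 = 9.1
  Sample standard deviations s_i = √(s[i,i]):
  s(X) = √(9.9) = 3.1464
  s(Y) = √(7.0667) = 2.6583
  s(Z) = √(9.1) = 3.0166

Step 3 — r_{ij} = s_{ij} / (s_i · s_j):
  r[X,X] = 1 (diagonal).
  r[X,Y] = 5.4 / (3.1464 · 2.6583) = 5.4 / 8.3642 = 0.6456
  r[X,Z] = 1.9 / (3.1464 · 3.0166) = 1.9 / 9.4916 = 0.2002
  r[Y,Y] = 1 (diagonal).
  r[Y,Z] = 0.6 / (2.6583 · 3.0166) = 0.6 / 8.0191 = 0.0748
  r[Z,Z] = 1 (diagonal).

R is symmetric with unit diagonal. Assembling:

R = [[1, 0.6456, 0.2002],
 [0.6456, 1, 0.0748],
 [0.2002, 0.0748, 1]]


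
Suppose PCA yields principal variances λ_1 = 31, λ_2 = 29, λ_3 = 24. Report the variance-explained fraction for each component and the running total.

Step 1 — total variance = trace(Sigma) = Σ λ_i = 31 + 29 + 24 = 84.

Step 2 — fraction explained by component i = λ_i / Σ λ:
  PC1: 31/84 = 0.369
  PC2: 29/84 = 0.3452
  PC3: 24/84 = 0.2857

Step 3 — cumulative fraction after k components = (λ_1 + ... + λ_k) / Σ λ:
  k = 1: 31/84 = 0.369
  k = 2: (31 + 29)/84 = 60/84 = 0.7143
  k = 3: (31 + 29 + 24)/84 = 84/84 = 1

Summary (fraction, with percent):

explained: PC1 0.369 (36.9%), PC2 0.3452 (34.52%), PC3 0.2857 (28.57%);  cumulative: 0.369, 0.7143, 1


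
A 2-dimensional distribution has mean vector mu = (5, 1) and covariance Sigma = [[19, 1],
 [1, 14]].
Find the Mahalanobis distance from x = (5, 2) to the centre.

Step 1 — centre the observation: (x - mu) = (0, 1).

Step 2 — invert Sigma. det(Sigma) = 19·14 - (1)² = 265.
  Sigma^{-1} = (1/det) · [[d, -b], [-b, a]] = [[0.0528, -0.0038],
 [-0.0038, 0.0717]].

Step 3 — form the quadratic (x - mu)^T · Sigma^{-1} · (x - mu):
  Sigma^{-1} · (x - mu) = (-0.0038, 0.0717).
  (x - mu)^T · [Sigma^{-1} · (x - mu)] = (0)·(-0.0038) + (1)·(0.0717) = 0.0717.

Step 4 — take square root: d = √(0.0717) ≈ 0.2678.

d(x, mu) = √(0.0717) ≈ 0.2678


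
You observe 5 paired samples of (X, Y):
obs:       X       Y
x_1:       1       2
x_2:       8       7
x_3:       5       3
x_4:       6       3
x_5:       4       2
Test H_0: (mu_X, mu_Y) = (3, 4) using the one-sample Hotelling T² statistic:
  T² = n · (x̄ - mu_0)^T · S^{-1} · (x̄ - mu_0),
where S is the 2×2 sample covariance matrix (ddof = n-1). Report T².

Step 1 — sample mean vector:
  mean(X) = (1 + 8 + 5 + 6 + 4) / 5 = 24/5 = 4.8
  mean(Y) = (2 + 7 + 3 + 3 + 2) / 5 = 17/5 = 3.4
  x̄ = (4.8, 3.4),  deviation x̄ - mu_0 = (4.8, 3.4) - (3, 4) = (1.8, -0.6).

Step 2 — sample covariance matrix, S[i,j] = (1/(n-1)) · Σ_k (x_{k,i} - mean_i) · (x_{k,j} - mean_j), divisor n-1 = 4:
  S[X,X] = ((-3.8)·(-3.8) + (3.2)·(3.2) + (0.2)·(0.2) + (1.2)·(1.2) + (-0.8)·(-0.8)) / 4 = 26.8/4 = 6.7
  S[X,Y] = ((-3.8)·(-1.4) + (3.2)·(3.6) + (0.2)·(-0.4) + (1.2)·(-0.4) + (-0.8)·(-1.4)) / 4 = 17.4/4 = 4.35
  S[Y,Y] = ((-1.4)·(-1.4) + (3.6)·(3.6) + (-0.4)·(-0.4) + (-0.4)·(-0.4) + (-1.4)·(-1.4)) / 4 = 17.2/4 = 4.3
  S = [[6.7, 4.35],
 [4.35, 4.3]].

Step 3 — invert S. det(S) = 6.7·4.3 - (4.35)² = 9.8875.
  S^{-1} = (1/det) · [[d, -b], [-b, a]] = [[0.4349, -0.4399],
 [-0.4399, 0.6776]].

Step 4 — quadratic form (x̄ - mu_0)^T · S^{-1} · (x̄ - mu_0):
  S^{-1} · (x̄ - mu_0) = (1.0468, -1.1985),
  (x̄ - mu_0)^T · [...] = (1.8)·(1.0468) + (-0.6)·(-1.1985) = 2.6033.

Step 5 — scale by n: T² = 5 · 2.6033 = 13.0164.

T² ≈ 13.0164


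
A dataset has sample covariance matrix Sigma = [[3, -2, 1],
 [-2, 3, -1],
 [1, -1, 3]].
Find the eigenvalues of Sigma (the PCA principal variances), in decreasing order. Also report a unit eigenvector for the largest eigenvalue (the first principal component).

Step 1 — characteristic polynomial p(λ) = det(λI - Sigma) = λ³ - tr·λ² + c_1·λ - det, where tr = trace, c_1 = sum of the principal 2×2 minors, det = det(Sigma):
  tr = 3 + 3 + 3 = 9,
  c_1 = (3·3 - (-2)²) + (3·3 - (1)²) + (3·3 - (-1)²) = 5 + 8 + 8 = 21,
  det = 3·(3·3 - (-1)²) - (-2)·((-2)·3 - (-1)·(1)) + (1)·((-2)·(-1) - 3·(1)) = 3·(8) - (-2)·(-5) + (1)·(-1) = 13.
  So p(λ) = λ³ - 9λ² + 21λ - 13.
Step 2 — look for an integer root (rational root theorem: any rational root is an integer divisor of 13). Testing λ = 1:
  p(1) = 1 - 9 + 21 - 13 = 0  ✓
  Dividing out (λ - 1): p(λ) = (λ - 1)(λ² - 8λ + 13).
Step 3 — remaining eigenvalues from the quadratic λ² - 8λ + 13 = 0:
  Δ = 8² - 4·13 = 64 - 52 = 12,  λ = (8 ± √12)/2 = (8 ± 3.4641)/2 ≈ 5.7321 or 2.2679.
  Sorted: λ_1 = 5.7321,  λ_2 = 2.2679,  λ_3 = 1  (check: sum = 9 = tr ✓).

Step 4 — unit eigenvector for λ_1 ≈ 5.7321: v spans the null space of (Sigma - λ_1 I), whose rows are
  r_1 = (-2.7321, -2, 1),  r_2 = (-2, -2.7321, -1),  r_3 = (1, -1, -2.7321).
  v is orthogonal to every row, so take v ∝ r_1 × r_2 = ((-2)·(-1) - (1)·(-2.7321), (1)·(-2) - (-2.7321)·(-1), (-2.7321)·(-2.7321) - (-2)·(-2)) ≈ (4.7321, -4.7321, 3.4641).
  Let u = (4.7321, -4.7321, 3.4641).
  ||u|| = √((4.7321)² + (-4.7321)² + (3.4641)²) = √(56.7846) ≈ 7.5356,  v_1 = u/||u|| ≈ (0.628, -0.628, 0.4597) (||v_1|| = 1).

λ_1 = 5.7321,  λ_2 = 2.2679,  λ_3 = 1;  v_1 ≈ (0.628, -0.628, 0.4597)


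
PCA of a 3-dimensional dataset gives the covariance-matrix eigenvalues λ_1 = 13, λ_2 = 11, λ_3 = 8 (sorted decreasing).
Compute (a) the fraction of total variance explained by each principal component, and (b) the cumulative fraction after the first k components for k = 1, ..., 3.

Step 1 — total variance = trace(Sigma) = Σ λ_i = 13 + 11 + 8 = 32.

Step 2 — fraction explained by component i = λ_i / Σ λ:
  PC1: 13/32 = 0.4062
  PC2: 11/32 = 0.3438
  PC3: 8/32 = 0.25

Step 3 — cumulative fraction after k components = (λ_1 + ... + λ_k) / Σ λ:
  k = 1: 13/32 = 0.4062
  k = 2: (13 + 11)/32 = 24/32 = 0.75
  k = 3: (13 + 11 + 8)/32 = 32/32 = 1

Summary (fraction, with percent):

explained: PC1 0.4062 (40.62%), PC2 0.3438 (34.38%), PC3 0.25 (25%);  cumulative: 0.4062, 0.75, 1


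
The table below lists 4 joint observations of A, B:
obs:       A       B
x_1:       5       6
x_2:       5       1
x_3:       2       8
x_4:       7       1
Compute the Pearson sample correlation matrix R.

Step 1 — column means:
  mean(A) = (5 + 5 + 2 + 7) / 4 = 19/4 = 4.75
  mean(B) = (6 + 1 + 8 + 1) / 4 = 16/4 = 4

Step 2 — sample variances and covariances s[i,j] = (1/(n-1)) · Σ_k (x_{k,i} - mean_i) · (x_{k,j} - mean_j), with n-1 = 3:
  s[A,A] = ((0.25)·(0.25) + (0.25)·(0.25) + (-2.75)·(-2.75) + (2.25)·(2.25)) / 3 = 12.75/3 = 4.25
  s[A,B] = ((0.25)·(2) + (0.25)·(-3) + (-2.75)·(4) + (2.25)·(-3)) / 3 = -18/3 = -6
  s[B,B] = ((2)·(2) + (-3)·(-3) + (4)·(4) + (-3)·(-3)) / 3 = 38/3 = 12.6667
  Sample standard deviations s_i = √(s[i,i]):
  s(A) = √(4.25) = 2.0616
  s(B) = √(12.6667) = 3.559

Step 3 — r_{ij} = s_{ij} / (s_i · s_j):
  r[A,A] = 1 (diagonal).
  r[A,B] = -6 / (2.0616 · 3.559) = -6 / 7.3371 = -0.8178
  r[B,B] = 1 (diagonal).

R is symmetric with unit diagonal. Assembling:

R = [[1, -0.8178],
 [-0.8178, 1]]


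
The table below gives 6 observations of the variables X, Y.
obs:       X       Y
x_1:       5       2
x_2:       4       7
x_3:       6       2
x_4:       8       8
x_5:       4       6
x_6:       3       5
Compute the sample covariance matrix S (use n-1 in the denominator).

Step 1 — column means:
  mean(X) = (5 + 4 + 6 + 8 + 4 + 3) / 6 = 30/6 = 5
  mean(Y) = (2 + 7 + 2 + 8 + 6 + 5) / 6 = 30/6 = 5

Step 2 — sample covariance S[i,j] = (1/(n-1)) · Σ_k (x_{k,i} - mean_i) · (x_{k,j} - mean_j), with n-1 = 5.
  S[X,X] = ((0)·(0) + (-1)·(-1) + (1)·(1) + (3)·(3) + (-1)·(-1) + (-2)·(-2)) / 5 = 16/5 = 3.2
  S[X,Y] = ((0)·(-3) + (-1)·(2) + (1)·(-3) + (3)·(3) + (-1)·(1) + (-2)·(0)) / 5 = 3/5 = 0.6
  S[Y,Y] = ((-3)·(-3) + (2)·(2) + (-3)·(-3) + (3)·(3) + (1)·(1) + (0)·(0)) / 5 = 32/5 = 6.4

S is symmetric (S[j,i] = S[i,j]). Assembling:

S = [[3.2, 0.6],
 [0.6, 6.4]]


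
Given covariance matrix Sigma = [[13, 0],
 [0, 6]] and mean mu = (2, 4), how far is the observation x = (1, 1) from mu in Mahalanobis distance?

Step 1 — centre the observation: (x - mu) = (-1, -3).

Step 2 — invert Sigma. det(Sigma) = 13·6 - (0)² = 78.
  Sigma^{-1} = (1/det) · [[d, -b], [-b, a]] = [[0.0769, 0],
 [0, 0.1667]].

Step 3 — form the quadratic (x - mu)^T · Sigma^{-1} · (x - mu):
  Sigma^{-1} · (x - mu) = (-0.0769, -0.5).
  (x - mu)^T · [Sigma^{-1} · (x - mu)] = (-1)·(-0.0769) + (-3)·(-0.5) = 1.5769.

Step 4 — take square root: d = √(1.5769) ≈ 1.2558.

d(x, mu) = √(1.5769) ≈ 1.2558


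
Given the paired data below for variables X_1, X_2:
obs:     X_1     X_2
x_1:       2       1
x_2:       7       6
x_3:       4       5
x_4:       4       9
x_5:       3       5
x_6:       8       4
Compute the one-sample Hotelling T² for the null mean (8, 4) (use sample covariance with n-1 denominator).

Step 1 — sample mean vector:
  mean(X_1) = (2 + 7 + 4 + 4 + 3 + 8) / 6 = 28/6 = 4.6667
  mean(X_2) = (1 + 6 + 5 + 9 + 5 + 4) / 6 = 30/6 = 5
  x̄ = (4.6667, 5),  deviation x̄ - mu_0 = (4.6667, 5) - (8, 4) = (-3.3333, 1).

Step 2 — sample covariance matrix, S[i,j] = (1/(n-1)) · Σ_k (x_{k,i} - mean_i) · (x_{k,j} - mean_j), divisor n-1 = 5:
  S[X_1,X_1] = ((-2.6667)·(-2.6667) + (2.3333)·(2.3333) + (-0.6667)·(-0.6667) + (-0.6667)·(-0.6667) + (-1.6667)·(-1.6667) + (3.3333)·(3.3333)) / 5 = 27.3333/5 = 5.4667
  S[X_1,X_2] = ((-2.6667)·(-4) + (2.3333)·(1) + (-0.6667)·(0) + (-0.6667)·(4) + (-1.6667)·(0) + (3.3333)·(-1)) / 5 = 7/5 = 1.4
  S[X_2,X_2] = ((-4)·(-4) + (1)·(1) + (0)·(0) + (4)·(4) + (0)·(0) + (-1)·(-1)) / 5 = 34/5 = 6.8
  S = [[5.4667, 1.4],
 [1.4, 6.8]].

Step 3 — invert S. det(S) = 5.4667·6.8 - (1.4)² = 35.2133.
  S^{-1} = (1/det) · [[d, -b], [-b, a]] = [[0.1931, -0.0398],
 [-0.0398, 0.1552]].

Step 4 — quadratic form (x̄ - mu_0)^T · S^{-1} · (x̄ - mu_0):
  S^{-1} · (x̄ - mu_0) = (-0.6835, 0.2878),
  (x̄ - mu_0)^T · [...] = (-3.3333)·(-0.6835) + (1)·(0.2878) = 2.5659.

Step 5 — scale by n: T² = 6 · 2.5659 = 15.3957.

T² ≈ 15.3957
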